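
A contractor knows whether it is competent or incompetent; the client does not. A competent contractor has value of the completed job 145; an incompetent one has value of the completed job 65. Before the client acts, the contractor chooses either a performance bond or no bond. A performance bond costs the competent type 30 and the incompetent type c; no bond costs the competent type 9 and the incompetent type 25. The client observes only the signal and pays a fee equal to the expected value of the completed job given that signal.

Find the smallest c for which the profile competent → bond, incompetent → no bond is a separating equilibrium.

105

Under separation: bond → competent (pays 145); no bond → incompetent (pays 65).
Competent: 145 − 30 = 115 ≥ 65 − 9 = 56. Holds regardless of c. ✓
Incompetent: 65 − 25 ≥ 145 − c, so c ≥ 145 − 40 = 105.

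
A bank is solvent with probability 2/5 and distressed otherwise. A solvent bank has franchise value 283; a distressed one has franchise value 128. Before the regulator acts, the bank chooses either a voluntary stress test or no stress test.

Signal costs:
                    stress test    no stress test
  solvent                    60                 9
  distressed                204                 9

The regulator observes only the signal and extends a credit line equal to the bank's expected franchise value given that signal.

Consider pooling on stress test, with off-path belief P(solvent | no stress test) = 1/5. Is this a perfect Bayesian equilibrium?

No

At the pooled signal (stress test) the regulator holds the prior 2/5 and pays 2/5·283 + 3/5·128 = 190. Off-path (no stress test) belief 1/5 gives 1/5·283 + 4/5·128 = 159.
Solvent: stress test gives 190 − 60 = 130; no stress test gives 159 − 9 = 150. Deviates. ✗
Distressed: stress test gives 190 − 204 = -14; no stress test gives 159 − 9 = 150. Deviates. ✗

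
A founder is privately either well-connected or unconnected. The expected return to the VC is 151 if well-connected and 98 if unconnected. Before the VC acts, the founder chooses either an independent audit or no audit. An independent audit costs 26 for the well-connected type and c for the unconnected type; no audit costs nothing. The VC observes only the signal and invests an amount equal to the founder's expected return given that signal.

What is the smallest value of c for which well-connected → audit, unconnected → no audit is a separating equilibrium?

Under separation: audit → well-connected (pays 151); no audit → unconnected (pays 98).
Well-connected: 151 − 26 = 125 ≥ 98 − 0 = 98. Holds regardless of c. ✓
Unconnected: 98 − 0 ≥ 151 − c, so c ≥ 151 − 98 = 53.

53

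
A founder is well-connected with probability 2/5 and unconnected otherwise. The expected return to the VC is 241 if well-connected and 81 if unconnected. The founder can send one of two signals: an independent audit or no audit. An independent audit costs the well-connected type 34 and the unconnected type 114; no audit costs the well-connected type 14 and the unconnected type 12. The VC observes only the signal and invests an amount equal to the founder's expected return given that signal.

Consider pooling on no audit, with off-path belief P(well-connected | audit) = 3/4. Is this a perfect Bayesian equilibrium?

No

On the equilibrium path (no audit) the VC holds the prior 2/5 and pays 2/5·241 + 3/5·81 = 145. Off-path (audit) belief 3/4 gives 3/4·241 + 1/4·81 = 201.
Well-connected: no audit gives 145 − 14 = 131; audit gives 201 − 34 = 167. Deviates. ✗
Unconnected: no audit gives 145 − 12 = 133; audit gives 201 − 114 = 87. Stays. ✓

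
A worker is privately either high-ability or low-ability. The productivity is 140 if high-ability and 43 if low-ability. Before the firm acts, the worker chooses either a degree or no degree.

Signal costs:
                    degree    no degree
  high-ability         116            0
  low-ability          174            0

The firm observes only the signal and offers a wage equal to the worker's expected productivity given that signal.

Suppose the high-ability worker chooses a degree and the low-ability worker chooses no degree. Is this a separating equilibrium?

If types separate, degree earns payment 140 and no degree earns 43.
High-ability: degree gives 140 − 116 = 24; no degree gives 43 − 0 = 43. Would deviate. ✗
Low-ability: no degree gives 43 − 0 = 43; degree gives 140 − 174 = -34. No deviation. ✓

No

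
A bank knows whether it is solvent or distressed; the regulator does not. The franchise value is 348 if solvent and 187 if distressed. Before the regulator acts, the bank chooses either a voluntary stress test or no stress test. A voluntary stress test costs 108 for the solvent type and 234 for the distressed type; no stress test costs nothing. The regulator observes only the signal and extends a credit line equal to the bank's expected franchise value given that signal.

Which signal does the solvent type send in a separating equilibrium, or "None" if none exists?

stress test

Try solvent → stress test, distressed → no stress test:
  If types separate, stress test earns payment 348 and no stress test earns 187.
  Solvent: stress test gives 348 − 108 = 240; no stress test gives 187 − 0 = 187. No deviation. ✓
  Distressed: no stress test gives 187 − 0 = 187; stress test gives 348 − 234 = 114. No deviation. ✓
Both hold — the solvent type sends stress test.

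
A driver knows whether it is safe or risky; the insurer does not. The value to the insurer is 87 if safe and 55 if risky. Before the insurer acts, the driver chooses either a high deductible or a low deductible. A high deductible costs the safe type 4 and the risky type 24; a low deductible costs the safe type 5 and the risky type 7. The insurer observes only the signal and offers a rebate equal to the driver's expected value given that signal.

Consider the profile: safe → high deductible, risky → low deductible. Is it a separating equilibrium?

If types separate, high deductible earns payment 87 and low deductible earns 55.
Safe: high deductible gives 87 − 4 = 83; low deductible gives 55 − 5 = 50. No deviation. ✓
Risky: low deductible gives 55 − 7 = 48; high deductible gives 87 − 24 = 63. Would deviate. ✗

No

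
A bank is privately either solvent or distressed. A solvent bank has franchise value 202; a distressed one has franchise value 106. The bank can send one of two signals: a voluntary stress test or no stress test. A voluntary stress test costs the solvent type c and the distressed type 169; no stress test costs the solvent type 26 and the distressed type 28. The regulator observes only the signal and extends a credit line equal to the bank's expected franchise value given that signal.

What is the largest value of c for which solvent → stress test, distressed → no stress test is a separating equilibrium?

122

Under separation: stress test → solvent (pays 202); no stress test → distressed (pays 106).
Distressed: 106 − 28 = 78 ≥ 202 − 169 = 33. Holds regardless of c. ✓
Solvent: 202 − c ≥ 106 − 26, so c ≤ 202 − 80 = 122.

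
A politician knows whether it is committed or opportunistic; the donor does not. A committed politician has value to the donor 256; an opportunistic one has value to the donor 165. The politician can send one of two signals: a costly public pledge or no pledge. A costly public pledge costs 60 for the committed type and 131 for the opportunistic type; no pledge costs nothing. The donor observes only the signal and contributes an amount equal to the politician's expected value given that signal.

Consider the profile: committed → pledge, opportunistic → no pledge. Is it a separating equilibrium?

If types separate, pledge earns payment 256 and no pledge earns 165.
Committed: pledge gives 256 − 60 = 196; no pledge gives 165 − 0 = 165. No deviation. ✓
Opportunistic: no pledge gives 165 − 0 = 165; pledge gives 256 − 131 = 125. No deviation. ✓
Neither type gains from mimicking the other.

Yes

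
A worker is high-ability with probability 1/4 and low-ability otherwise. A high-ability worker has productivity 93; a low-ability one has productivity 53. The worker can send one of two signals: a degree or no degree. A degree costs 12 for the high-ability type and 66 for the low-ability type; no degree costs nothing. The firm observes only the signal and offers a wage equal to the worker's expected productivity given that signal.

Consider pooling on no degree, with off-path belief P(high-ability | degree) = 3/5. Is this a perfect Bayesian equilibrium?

No

At the pooled signal (no degree) the firm holds the prior 1/4 and pays 1/4·93 + 3/4·53 = 63. Off-path (degree) belief 3/5 gives 3/5·93 + 2/5·53 = 77.
High-ability: no degree gives 63 − 0 = 63; degree gives 77 − 12 = 65. Deviates. ✗
Low-ability: no degree gives 63 − 0 = 63; degree gives 77 − 66 = 11. Stays. ✓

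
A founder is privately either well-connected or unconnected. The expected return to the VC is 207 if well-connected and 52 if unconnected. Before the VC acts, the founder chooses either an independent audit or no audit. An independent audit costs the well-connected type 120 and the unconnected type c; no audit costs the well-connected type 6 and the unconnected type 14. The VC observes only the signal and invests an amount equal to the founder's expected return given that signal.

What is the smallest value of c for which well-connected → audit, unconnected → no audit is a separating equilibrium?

169

Under separation: audit → well-connected (pays 207); no audit → unconnected (pays 52).
Well-connected: 207 − 120 = 87 ≥ 52 − 6 = 46. Holds regardless of c. ✓
Unconnected: 52 − 14 ≥ 207 − c, so c ≥ 207 − 38 = 169.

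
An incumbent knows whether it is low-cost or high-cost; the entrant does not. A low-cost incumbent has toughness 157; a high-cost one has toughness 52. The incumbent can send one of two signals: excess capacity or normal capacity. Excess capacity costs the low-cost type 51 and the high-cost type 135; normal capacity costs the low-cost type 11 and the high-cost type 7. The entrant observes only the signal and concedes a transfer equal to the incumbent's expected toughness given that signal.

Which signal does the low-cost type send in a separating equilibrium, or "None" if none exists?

Try low-cost → excess capacity, high-cost → normal capacity:
  If types separate, excess capacity earns payment 157 and normal capacity earns 52.
  Low-cost: excess capacity gives 157 − 51 = 106; normal capacity gives 52 − 11 = 41. No deviation. ✓
  High-cost: normal capacity gives 52 − 7 = 45; excess capacity gives 157 − 135 = 22. No deviation. ✓
Both hold — the low-cost type sends excess capacity.

excess capacity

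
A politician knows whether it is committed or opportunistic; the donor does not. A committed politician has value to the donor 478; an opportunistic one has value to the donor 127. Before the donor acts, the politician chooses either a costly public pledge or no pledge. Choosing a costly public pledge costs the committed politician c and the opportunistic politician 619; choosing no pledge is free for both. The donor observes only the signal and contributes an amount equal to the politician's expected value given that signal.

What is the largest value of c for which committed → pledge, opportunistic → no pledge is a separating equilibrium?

Under separation: pledge → committed (pays 478); no pledge → opportunistic (pays 127).
Opportunistic: 127 − 0 = 127 ≥ 478 − 619 = -141. Holds regardless of c. ✓
Committed: 478 − c ≥ 127 − 0, so c ≤ 478 − 127 = 351.

351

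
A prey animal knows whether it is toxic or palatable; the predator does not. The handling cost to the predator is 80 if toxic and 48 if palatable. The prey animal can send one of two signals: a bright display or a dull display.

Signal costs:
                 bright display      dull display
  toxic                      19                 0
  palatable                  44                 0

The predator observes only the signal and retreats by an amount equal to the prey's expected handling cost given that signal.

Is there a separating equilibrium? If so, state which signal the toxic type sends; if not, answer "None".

bright display

Try toxic → bright display, palatable → dull display:
  If types separate, bright display earns payment 80 and dull display earns 48.
  Toxic: bright display gives 80 − 19 = 61; dull display gives 48 − 0 = 48. No deviation. ✓
  Palatable: dull display gives 48 − 0 = 48; bright display gives 80 − 44 = 36. No deviation. ✓
Both hold — the toxic type sends bright display.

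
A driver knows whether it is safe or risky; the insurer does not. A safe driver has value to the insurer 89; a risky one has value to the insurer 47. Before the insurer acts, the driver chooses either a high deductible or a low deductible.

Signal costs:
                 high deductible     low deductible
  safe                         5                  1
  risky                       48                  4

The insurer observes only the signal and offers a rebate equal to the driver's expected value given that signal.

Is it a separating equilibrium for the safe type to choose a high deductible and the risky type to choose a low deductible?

Yes

If types separate, high deductible earns payment 89 and low deductible earns 47.
Safe: high deductible gives 89 − 5 = 84; low deductible gives 47 − 1 = 46. No deviation. ✓
Risky: low deductible gives 47 − 4 = 43; high deductible gives 89 − 48 = 41. No deviation. ✓
Neither type gains from mimicking the other.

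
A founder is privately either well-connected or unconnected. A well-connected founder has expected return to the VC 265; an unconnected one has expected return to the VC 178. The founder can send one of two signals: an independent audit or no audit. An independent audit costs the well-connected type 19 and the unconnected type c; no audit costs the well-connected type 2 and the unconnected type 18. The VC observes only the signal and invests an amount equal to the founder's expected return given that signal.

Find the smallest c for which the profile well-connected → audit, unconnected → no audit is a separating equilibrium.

105

Under separation: audit → well-connected (pays 265); no audit → unconnected (pays 178).
Well-connected: 265 − 19 = 246 ≥ 178 − 2 = 176. Holds regardless of c. ✓
Unconnected: 178 − 18 ≥ 265 − c, so c ≥ 265 − 160 = 105.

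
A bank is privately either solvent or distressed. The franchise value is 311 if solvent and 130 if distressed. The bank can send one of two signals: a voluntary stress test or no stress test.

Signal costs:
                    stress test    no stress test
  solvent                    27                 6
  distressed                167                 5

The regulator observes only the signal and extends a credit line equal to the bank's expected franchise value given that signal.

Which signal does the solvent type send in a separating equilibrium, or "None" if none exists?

Try solvent → stress test, distressed → no stress test:
  If types separate, stress test earns payment 311 and no stress test earns 130.
  Solvent: stress test gives 311 − 27 = 284; no stress test gives 130 − 6 = 124. No deviation. ✓
  Distressed: no stress test gives 130 − 5 = 125; stress test gives 311 − 167 = 144. Would deviate. ✗
Try solvent → no stress test, distressed → stress test:
  If types separate, no stress test earns payment 311 and stress test earns 130.
  Solvent: no stress test gives 311 − 6 = 305; stress test gives 130 − 27 = 103. No deviation. ✓
  Distressed: stress test gives 130 − 167 = -37; no stress test gives 311 − 5 = 306. Would deviate. ✗
Neither assignment is incentive-compatible.

None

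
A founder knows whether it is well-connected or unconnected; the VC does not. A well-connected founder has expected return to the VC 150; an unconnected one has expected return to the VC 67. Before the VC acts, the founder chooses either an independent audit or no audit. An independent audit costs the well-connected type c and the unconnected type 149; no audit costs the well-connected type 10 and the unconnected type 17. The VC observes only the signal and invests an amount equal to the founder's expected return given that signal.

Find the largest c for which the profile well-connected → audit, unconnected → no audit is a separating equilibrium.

Under separation: audit → well-connected (pays 150); no audit → unconnected (pays 67).
Unconnected: 67 − 17 = 50 ≥ 150 − 149 = 1. Holds regardless of c. ✓
Well-connected: 150 − c ≥ 67 − 10, so c ≤ 150 − 57 = 93.

93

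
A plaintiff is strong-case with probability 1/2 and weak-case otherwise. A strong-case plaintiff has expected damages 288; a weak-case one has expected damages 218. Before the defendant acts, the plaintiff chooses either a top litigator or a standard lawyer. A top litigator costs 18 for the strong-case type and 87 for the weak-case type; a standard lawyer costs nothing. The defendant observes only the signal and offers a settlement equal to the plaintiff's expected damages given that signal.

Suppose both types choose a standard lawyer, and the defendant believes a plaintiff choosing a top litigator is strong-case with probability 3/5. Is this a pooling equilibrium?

On the equilibrium path (standard lawyer) the defendant holds the prior 1/2 and pays 1/2·288 + 1/2·218 = 253. Off-path (top litigator) belief 3/5 gives 3/5·288 + 2/5·218 = 260.
Strong-case: standard lawyer gives 253 − 0 = 253; top litigator gives 260 − 18 = 242. Stays. ✓
Weak-case: standard lawyer gives 253 − 0 = 253; top litigator gives 260 − 87 = 173. Stays. ✓
Beliefs are Bayes-consistent on-path and both types best-respond.

Yes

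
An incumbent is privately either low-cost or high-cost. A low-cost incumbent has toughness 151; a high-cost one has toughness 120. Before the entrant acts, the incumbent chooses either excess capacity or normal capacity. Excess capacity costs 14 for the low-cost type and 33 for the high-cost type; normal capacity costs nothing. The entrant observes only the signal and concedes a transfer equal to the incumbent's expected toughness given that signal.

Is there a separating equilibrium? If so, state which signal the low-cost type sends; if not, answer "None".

excess capacity

Try low-cost → excess capacity, high-cost → normal capacity:
  If types separate, excess capacity earns payment 151 and normal capacity earns 120.
  Low-cost: excess capacity gives 151 − 14 = 137; normal capacity gives 120 − 0 = 120. No deviation. ✓
  High-cost: normal capacity gives 120 − 0 = 120; excess capacity gives 151 − 33 = 118. No deviation. ✓
Both hold — the low-cost type sends excess capacity.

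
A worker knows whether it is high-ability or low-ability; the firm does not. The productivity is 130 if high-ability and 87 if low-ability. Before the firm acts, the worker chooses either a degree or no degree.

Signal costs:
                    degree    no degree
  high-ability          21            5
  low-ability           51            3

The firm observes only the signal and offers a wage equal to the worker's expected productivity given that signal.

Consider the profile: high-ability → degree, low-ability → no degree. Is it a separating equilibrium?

Yes

Under separation the firm infers type exactly: degree → high-ability (pays 130), no degree → low-ability (pays 87).
High-ability: degree gives 130 − 21 = 109; no degree gives 87 − 5 = 82. No deviation. ✓
Low-ability: no degree gives 87 − 3 = 84; degree gives 130 − 51 = 79. No deviation. ✓
Both incentive constraints hold.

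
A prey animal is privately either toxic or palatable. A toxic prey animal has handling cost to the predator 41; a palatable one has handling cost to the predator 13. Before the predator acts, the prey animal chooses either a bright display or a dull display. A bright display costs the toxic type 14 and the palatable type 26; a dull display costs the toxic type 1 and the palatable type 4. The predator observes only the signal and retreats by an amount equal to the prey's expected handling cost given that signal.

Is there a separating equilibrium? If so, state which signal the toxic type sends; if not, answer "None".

None

Try toxic → bright display, palatable → dull display:
  If types separate, bright display earns payment 41 and dull display earns 13.
  Toxic: bright display gives 41 − 14 = 27; dull display gives 13 − 1 = 12. No deviation. ✓
  Palatable: dull display gives 13 − 4 = 9; bright display gives 41 − 26 = 15. Would deviate. ✗
Try toxic → dull display, palatable → bright display:
  If types separate, dull display earns payment 41 and bright display earns 13.
  Toxic: dull display gives 41 − 1 = 40; bright display gives 13 − 14 = -1. No deviation. ✓
  Palatable: bright display gives 13 − 26 = -13; dull display gives 41 − 4 = 37. Would deviate. ✗
Neither assignment is incentive-compatible.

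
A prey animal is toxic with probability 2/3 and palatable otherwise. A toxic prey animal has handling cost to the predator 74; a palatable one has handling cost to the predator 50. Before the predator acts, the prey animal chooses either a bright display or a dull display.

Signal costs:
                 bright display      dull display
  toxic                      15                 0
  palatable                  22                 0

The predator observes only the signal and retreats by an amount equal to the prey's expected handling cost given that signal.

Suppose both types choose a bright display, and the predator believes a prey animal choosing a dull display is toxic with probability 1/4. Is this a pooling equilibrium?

On the equilibrium path (bright display) the predator holds the prior 2/3 and pays 2/3·74 + 1/3·50 = 66. Off-path (dull display) belief 1/4 gives 1/4·74 + 3/4·50 = 56.
Toxic: bright display gives 66 − 15 = 51; dull display gives 56 − 0 = 56. Deviates. ✗
Palatable: bright display gives 66 − 22 = 44; dull display gives 56 − 0 = 56. Deviates. ✗

No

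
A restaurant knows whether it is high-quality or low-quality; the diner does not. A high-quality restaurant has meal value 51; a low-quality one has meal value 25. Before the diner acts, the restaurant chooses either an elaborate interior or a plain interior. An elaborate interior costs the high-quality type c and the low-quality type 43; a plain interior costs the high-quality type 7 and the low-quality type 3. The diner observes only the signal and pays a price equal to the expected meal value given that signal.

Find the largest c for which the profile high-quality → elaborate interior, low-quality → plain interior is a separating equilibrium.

Under separation: elaborate interior → high-quality (pays 51); plain interior → low-quality (pays 25).
Low-quality: 25 − 3 = 22 ≥ 51 − 43 = 8. Holds regardless of c. ✓
High-quality: 51 − c ≥ 25 − 7, so c ≤ 51 − 18 = 33.

33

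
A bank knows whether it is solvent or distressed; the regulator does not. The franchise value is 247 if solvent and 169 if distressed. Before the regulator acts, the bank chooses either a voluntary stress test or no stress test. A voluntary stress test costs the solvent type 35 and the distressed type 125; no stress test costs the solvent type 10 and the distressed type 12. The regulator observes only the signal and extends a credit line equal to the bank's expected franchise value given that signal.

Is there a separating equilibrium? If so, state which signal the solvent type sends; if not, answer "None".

Try solvent → stress test, distressed → no stress test:
  If types separate, stress test earns payment 247 and no stress test earns 169.
  Solvent: stress test gives 247 − 35 = 212; no stress test gives 169 − 10 = 159. No deviation. ✓
  Distressed: no stress test gives 169 − 12 = 157; stress test gives 247 − 125 = 122. No deviation. ✓
Both hold — the solvent type sends stress test.

stress test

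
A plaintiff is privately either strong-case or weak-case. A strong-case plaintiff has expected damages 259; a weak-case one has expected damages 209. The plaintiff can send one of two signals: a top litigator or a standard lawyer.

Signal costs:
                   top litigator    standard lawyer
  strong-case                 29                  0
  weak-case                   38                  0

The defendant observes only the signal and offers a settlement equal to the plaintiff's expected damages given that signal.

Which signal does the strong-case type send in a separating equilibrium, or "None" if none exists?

None

Try strong-case → top litigator, weak-case → standard lawyer:
  If types separate, top litigator earns payment 259 and standard lawyer earns 209.
  Strong-case: top litigator gives 259 − 29 = 230; standard lawyer gives 209 − 0 = 209. No deviation. ✓
  Weak-case: standard lawyer gives 209 − 0 = 209; top litigator gives 259 − 38 = 221. Would deviate. ✗
Try strong-case → standard lawyer, weak-case → top litigator:
  If types separate, standard lawyer earns payment 259 and top litigator earns 209.
  Strong-case: standard lawyer gives 259 − 0 = 259; top litigator gives 209 − 29 = 180. No deviation. ✓
  Weak-case: top litigator gives 209 − 38 = 171; standard lawyer gives 259 − 0 = 259. Would deviate. ✗
Neither assignment is incentive-compatible.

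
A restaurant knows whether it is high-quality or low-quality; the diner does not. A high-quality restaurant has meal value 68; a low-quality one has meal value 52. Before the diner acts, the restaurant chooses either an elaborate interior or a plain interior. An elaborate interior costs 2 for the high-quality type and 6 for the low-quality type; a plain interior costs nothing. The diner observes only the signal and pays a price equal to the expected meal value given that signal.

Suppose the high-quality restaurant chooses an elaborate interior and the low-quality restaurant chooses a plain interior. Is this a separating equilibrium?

No

Under separation the diner infers type exactly: elaborate interior → high-quality (pays 68), plain interior → low-quality (pays 52).
High-quality: elaborate interior gives 68 − 2 = 66; plain interior gives 52 − 0 = 52. No deviation. ✓
Low-quality: plain interior gives 52 − 0 = 52; elaborate interior gives 68 − 6 = 62. Would deviate. ✗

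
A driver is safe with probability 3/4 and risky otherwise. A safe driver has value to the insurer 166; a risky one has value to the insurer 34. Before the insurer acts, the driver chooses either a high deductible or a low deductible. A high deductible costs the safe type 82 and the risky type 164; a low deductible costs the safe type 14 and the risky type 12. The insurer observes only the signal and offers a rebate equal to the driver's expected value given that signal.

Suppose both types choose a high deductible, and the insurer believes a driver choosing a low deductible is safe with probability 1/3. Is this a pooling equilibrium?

At the pooled signal (high deductible) the insurer holds the prior 3/4 and pays 3/4·166 + 1/4·34 = 133. Off-path (low deductible) belief 1/3 gives 1/3·166 + 2/3·34 = 78.
Safe: high deductible gives 133 − 82 = 51; low deductible gives 78 − 14 = 64. Deviates. ✗
Risky: high deductible gives 133 − 164 = -31; low deductible gives 78 − 12 = 66. Deviates. ✗

No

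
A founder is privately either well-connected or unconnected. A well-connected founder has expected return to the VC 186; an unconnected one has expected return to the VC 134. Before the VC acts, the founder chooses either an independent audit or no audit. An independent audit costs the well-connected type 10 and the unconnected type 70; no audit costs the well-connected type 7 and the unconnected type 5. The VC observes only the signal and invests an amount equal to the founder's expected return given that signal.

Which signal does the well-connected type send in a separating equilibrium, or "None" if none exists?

Try well-connected → audit, unconnected → no audit:
  If types separate, audit earns payment 186 and no audit earns 134.
  Well-connected: audit gives 186 − 10 = 176; no audit gives 134 − 7 = 127. No deviation. ✓
  Unconnected: no audit gives 134 − 5 = 129; audit gives 186 − 70 = 116. No deviation. ✓
Both hold — the well-connected type sends audit.

audit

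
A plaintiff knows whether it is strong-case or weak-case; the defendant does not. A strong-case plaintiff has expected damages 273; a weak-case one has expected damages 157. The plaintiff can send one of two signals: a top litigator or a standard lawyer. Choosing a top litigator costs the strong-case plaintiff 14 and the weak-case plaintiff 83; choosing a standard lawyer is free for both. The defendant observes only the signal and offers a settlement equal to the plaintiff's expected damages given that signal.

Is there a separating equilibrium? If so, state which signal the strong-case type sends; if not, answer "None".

Try strong-case → top litigator, weak-case → standard lawyer:
  If types separate, top litigator earns payment 273 and standard lawyer earns 157.
  Strong-case: top litigator gives 273 − 14 = 259; standard lawyer gives 157 − 0 = 157. No deviation. ✓
  Weak-case: standard lawyer gives 157 − 0 = 157; top litigator gives 273 − 83 = 190. Would deviate. ✗
Try strong-case → standard lawyer, weak-case → top litigator:
  If types separate, standard lawyer earns payment 273 and top litigator earns 157.
  Strong-case: standard lawyer gives 273 − 0 = 273; top litigator gives 157 − 14 = 143. No deviation. ✓
  Weak-case: top litigator gives 157 − 83 = 74; standard lawyer gives 273 − 0 = 273. Would deviate. ✗
Neither assignment is incentive-compatible.

None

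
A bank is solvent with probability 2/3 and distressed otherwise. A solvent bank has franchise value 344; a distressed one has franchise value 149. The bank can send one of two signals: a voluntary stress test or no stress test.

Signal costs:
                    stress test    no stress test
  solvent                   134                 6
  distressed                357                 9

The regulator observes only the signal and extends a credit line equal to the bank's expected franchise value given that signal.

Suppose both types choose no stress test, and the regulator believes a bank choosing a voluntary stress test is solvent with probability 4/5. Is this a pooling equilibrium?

Yes

On the equilibrium path (no stress test) the regulator holds the prior 2/3 and pays 2/3·344 + 1/3·149 = 279. Off-path (stress test) belief 4/5 gives 4/5·344 + 1/5·149 = 305.
Solvent: no stress test gives 279 − 6 = 273; stress test gives 305 − 134 = 171. Stays. ✓
Distressed: no stress test gives 279 − 9 = 270; stress test gives 305 − 357 = -52. Stays. ✓
Beliefs are Bayes-consistent on-path and both types best-respond.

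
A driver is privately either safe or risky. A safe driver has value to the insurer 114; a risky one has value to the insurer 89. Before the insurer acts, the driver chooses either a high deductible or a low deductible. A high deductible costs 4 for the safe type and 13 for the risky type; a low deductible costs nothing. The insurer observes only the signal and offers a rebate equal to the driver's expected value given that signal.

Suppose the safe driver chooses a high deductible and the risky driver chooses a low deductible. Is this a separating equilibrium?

Under separation the insurer infers type exactly: high deductible → safe (pays 114), low deductible → risky (pays 89).
Safe: high deductible gives 114 − 4 = 110; low deductible gives 89 − 0 = 89. No deviation. ✓
Risky: low deductible gives 89 − 0 = 89; high deductible gives 114 − 13 = 101. Would deviate. ✗

No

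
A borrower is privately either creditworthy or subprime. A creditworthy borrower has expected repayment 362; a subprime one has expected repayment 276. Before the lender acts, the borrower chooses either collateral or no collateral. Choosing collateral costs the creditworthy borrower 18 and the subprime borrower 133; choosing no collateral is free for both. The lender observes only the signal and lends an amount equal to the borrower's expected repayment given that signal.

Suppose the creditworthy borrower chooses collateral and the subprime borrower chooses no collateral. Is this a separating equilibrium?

Under separation the lender infers type exactly: collateral → creditworthy (pays 362), no collateral → subprime (pays 276).
Creditworthy: collateral gives 362 − 18 = 344; no collateral gives 276 − 0 = 276. No deviation. ✓
Subprime: no collateral gives 276 − 0 = 276; collateral gives 362 − 133 = 229. No deviation. ✓
Both incentive constraints hold.

Yes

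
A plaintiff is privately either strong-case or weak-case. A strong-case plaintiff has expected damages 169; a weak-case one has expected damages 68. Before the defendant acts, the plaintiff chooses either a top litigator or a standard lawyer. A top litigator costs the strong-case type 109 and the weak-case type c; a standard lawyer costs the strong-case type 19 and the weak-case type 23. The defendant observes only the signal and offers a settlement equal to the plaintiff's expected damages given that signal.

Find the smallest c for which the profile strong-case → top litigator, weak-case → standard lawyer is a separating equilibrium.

124

Under separation: top litigator → strong-case (pays 169); standard lawyer → weak-case (pays 68).
Strong-case: 169 − 109 = 60 ≥ 68 − 19 = 49. Holds regardless of c. ✓
Weak-case: 68 − 23 ≥ 169 − c, so c ≥ 169 − 45 = 124.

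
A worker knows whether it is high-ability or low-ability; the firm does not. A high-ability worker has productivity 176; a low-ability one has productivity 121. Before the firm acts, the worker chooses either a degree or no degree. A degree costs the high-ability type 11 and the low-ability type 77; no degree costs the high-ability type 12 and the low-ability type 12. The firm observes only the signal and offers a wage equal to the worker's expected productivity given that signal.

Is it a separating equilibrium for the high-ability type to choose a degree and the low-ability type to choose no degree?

Yes

Under separation the firm infers type exactly: degree → high-ability (pays 176), no degree → low-ability (pays 121).
High-ability: degree gives 176 − 11 = 165; no degree gives 121 − 12 = 109. No deviation. ✓
Low-ability: no degree gives 121 − 12 = 109; degree gives 176 − 77 = 99. No deviation. ✓
Both incentive constraints hold.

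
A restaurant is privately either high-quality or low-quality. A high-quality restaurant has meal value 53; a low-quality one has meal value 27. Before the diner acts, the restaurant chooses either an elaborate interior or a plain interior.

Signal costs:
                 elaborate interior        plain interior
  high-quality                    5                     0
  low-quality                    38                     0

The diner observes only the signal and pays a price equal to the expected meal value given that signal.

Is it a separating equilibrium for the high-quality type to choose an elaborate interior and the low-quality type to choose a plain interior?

Yes

If types separate, elaborate interior earns payment 53 and plain interior earns 27.
High-quality: elaborate interior gives 53 − 5 = 48; plain interior gives 27 − 0 = 27. No deviation. ✓
Low-quality: plain interior gives 27 − 0 = 27; elaborate interior gives 53 − 38 = 15. No deviation. ✓
Neither type gains from mimicking the other.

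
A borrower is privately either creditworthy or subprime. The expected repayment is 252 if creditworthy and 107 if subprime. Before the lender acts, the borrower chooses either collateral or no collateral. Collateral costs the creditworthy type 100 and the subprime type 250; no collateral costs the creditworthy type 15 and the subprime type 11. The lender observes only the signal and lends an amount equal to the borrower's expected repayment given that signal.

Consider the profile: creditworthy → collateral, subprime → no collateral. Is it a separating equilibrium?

If types separate, collateral earns payment 252 and no collateral earns 107.
Creditworthy: collateral gives 252 − 100 = 152; no collateral gives 107 − 15 = 92. No deviation. ✓
Subprime: no collateral gives 107 − 11 = 96; collateral gives 252 − 250 = 2. No deviation. ✓
Both incentive constraints hold.

Yes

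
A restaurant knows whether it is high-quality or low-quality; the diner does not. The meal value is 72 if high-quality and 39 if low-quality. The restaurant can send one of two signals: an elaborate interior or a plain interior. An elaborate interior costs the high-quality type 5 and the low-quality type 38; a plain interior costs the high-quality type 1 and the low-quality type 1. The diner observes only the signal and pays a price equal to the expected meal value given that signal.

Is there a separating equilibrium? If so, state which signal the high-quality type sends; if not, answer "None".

Try high-quality → elaborate interior, low-quality → plain interior:
  Under separation the diner infers type exactly: elaborate interior → high-quality (pays 72), plain interior → low-quality (pays 39).
  High-quality: elaborate interior gives 72 − 5 = 67; plain interior gives 39 − 1 = 38. No deviation. ✓
  Low-quality: plain interior gives 39 − 1 = 38; elaborate interior gives 72 − 38 = 34. No deviation. ✓
Both hold — the high-quality type sends elaborate interior.

elaborate interior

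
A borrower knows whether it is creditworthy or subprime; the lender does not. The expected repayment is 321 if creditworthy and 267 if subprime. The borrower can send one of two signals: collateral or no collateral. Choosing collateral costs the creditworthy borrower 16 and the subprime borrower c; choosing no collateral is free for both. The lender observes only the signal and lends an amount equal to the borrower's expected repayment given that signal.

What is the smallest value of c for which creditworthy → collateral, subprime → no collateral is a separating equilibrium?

54

Under separation: collateral → creditworthy (pays 321); no collateral → subprime (pays 267).
Creditworthy: 321 − 16 = 305 ≥ 267 − 0 = 267. Holds regardless of c. ✓
Subprime: 267 − 0 ≥ 321 − c, so c ≥ 321 − 267 = 54.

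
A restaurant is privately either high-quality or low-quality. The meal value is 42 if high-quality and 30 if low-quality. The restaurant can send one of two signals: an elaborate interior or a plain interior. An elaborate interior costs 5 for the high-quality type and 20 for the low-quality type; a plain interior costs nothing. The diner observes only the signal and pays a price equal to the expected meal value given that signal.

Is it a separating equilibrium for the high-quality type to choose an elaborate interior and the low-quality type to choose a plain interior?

Yes

If types separate, elaborate interior earns payment 42 and plain interior earns 30.
High-quality: elaborate interior gives 42 − 5 = 37; plain interior gives 30 − 0 = 30. No deviation. ✓
Low-quality: plain interior gives 30 − 0 = 30; elaborate interior gives 42 − 20 = 22. No deviation. ✓
Both incentive constraints hold.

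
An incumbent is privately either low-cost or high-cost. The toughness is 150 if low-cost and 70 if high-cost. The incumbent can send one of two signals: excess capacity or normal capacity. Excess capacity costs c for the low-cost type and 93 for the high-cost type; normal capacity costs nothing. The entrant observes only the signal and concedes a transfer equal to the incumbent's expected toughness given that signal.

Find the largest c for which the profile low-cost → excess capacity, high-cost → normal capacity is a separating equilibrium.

80

Under separation: excess capacity → low-cost (pays 150); normal capacity → high-cost (pays 70).
High-cost: 70 − 0 = 70 ≥ 150 − 93 = 57. Holds regardless of c. ✓
Low-cost: 150 − c ≥ 70 − 0, so c ≤ 150 − 70 = 80.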